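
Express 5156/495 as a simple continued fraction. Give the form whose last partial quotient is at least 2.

[10; 2, 2, 2, 13, 3]

5156 = 10*495 + 206
495 = 2*206 + 83
206 = 2*83 + 40
83 = 2*40 + 3
40 = 13*3 + 1
3 = 3*1 + 0  (stop)
So 5156/495 = [10; 2, 2, 2, 13, 3].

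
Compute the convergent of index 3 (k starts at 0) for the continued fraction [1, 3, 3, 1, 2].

Using pₖ = aₖpₖ₋₁ + pₖ₋₂, qₖ = aₖqₖ₋₁ + qₖ₋₂ (with p₋₁=1, p₋₂=0, q₋₁=0, q₋₂=1):
  k=0: a=1, p=1, q=1
  k=1: a=3, p=4, q=3
  k=2: a=3, p=13, q=10
  k=3: a=1, p=17, q=13

17/13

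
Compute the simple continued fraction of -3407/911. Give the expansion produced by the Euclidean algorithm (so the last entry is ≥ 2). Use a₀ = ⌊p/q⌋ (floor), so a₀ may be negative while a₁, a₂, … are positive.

-3407 = -4*911 + 237
911 = 3*237 + 200
237 = 1*200 + 37
200 = 5*37 + 15
37 = 2*15 + 7
15 = 2*7 + 1
7 = 7*1 + 0  (stop)
So -3407/911 = [-4; 3, 1, 5, 2, 2, 7].

[-4; 3, 1, 5, 2, 2, 7]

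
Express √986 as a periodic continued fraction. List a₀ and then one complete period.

[31; 2, 2, 62]

a₀ = ⌊√986⌋ = 31.
With m₀=0, d₀=1 and mₖ₊₁ = dₖaₖ − mₖ, dₖ₊₁ = (n − mₖ₊₁²)/dₖ, aₖ₊₁ = ⌊(a₀+mₖ₊₁)/dₖ₊₁⌋:
  k=1: m=31, d=25, a=2
  k=2: m=19, d=25, a=2
  k=3: m=31, d=1, a=62
d=1 and a=2a₀=62 at k=3, so the next step gives (m, d) = (31, 25) again — its k=1 value — and the period has length 3.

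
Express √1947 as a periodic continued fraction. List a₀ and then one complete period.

[44; 8, 88]

a₀ = ⌊√1947⌋ = 44.
With m₀=0, d₀=1 and mₖ₊₁ = dₖaₖ − mₖ, dₖ₊₁ = (n − mₖ₊₁²)/dₖ, aₖ₊₁ = ⌊(a₀+mₖ₊₁)/dₖ₊₁⌋:
  k=1: m=44, d=11, a=8
  k=2: m=44, d=1, a=88
d=1 and a=2a₀=88 at k=2, so the next step gives (m, d) = (44, 11) again — its k=1 value — and the period has length 2.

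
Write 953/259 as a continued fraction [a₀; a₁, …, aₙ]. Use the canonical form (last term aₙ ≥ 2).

[3; 1, 2, 8, 3, 3]

953 = 3*259 + 176
259 = 1*176 + 83
176 = 2*83 + 10
83 = 8*10 + 3
10 = 3*3 + 1
3 = 3*1 + 0  (stop)
So 953/259 = [3; 1, 2, 8, 3, 3].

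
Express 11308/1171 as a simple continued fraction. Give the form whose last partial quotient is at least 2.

11308 = 9×1171 + 769
1171 = 1×769 + 402
769 = 1×402 + 367
402 = 1×367 + 35
367 = 10×35 + 17
35 = 2×17 + 1
17 = 17×1 + 0  (stop)
So 11308/1171 = [9; 1, 1, 1, 10, 2, 17].

[9; 1, 1, 1, 10, 2, 17]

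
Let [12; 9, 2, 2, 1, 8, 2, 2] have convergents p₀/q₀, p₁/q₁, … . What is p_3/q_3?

569/47

Using pₖ = aₖpₖ₋₁ + pₖ₋₂, qₖ = aₖqₖ₋₁ + qₖ₋₂ (with p₋₁=1, p₋₂=0, q₋₁=0, q₋₂=1):
  k=0: a=12, p=12, q=1
  k=1: a=9, p=109, q=9
  k=2: a=2, p=230, q=19
  k=3: a=2, p=569, q=47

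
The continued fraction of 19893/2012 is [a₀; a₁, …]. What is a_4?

19893 = 9·2012 + 1785   →  a_0 = 9
2012 = 1·1785 + 227   →  a_1 = 1
1785 = 7·227 + 196   →  a_2 = 7
227 = 1·196 + 31   →  a_3 = 1
196 = 6·31 + 10   →  a_4 = 6

6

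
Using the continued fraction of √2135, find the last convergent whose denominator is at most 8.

231/5

√2135 = [46; 4, 1, 5, 1, 4, 92, …] (period length 6).
Convergents:
  p_0/q_0 = 46/1
  p_1/q_1 = 185/4
  p_2/q_2 = 231/5
  p_3/q_3 = 1340/29
q_2 = 5 ≤ 8 < 29 = q_3, so the answer is 231/5.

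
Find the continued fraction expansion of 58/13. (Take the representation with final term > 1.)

58 = 4*13 + 6
13 = 2*6 + 1
6 = 6*1 + 0  (stop)
So 58/13 = [4; 2, 6].

[4; 2, 6]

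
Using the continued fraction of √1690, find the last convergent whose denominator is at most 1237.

√1690 = [41; 9, 8, 9, 82, …] (period length 4).
Convergents:
  p_0/q_0 = 41/1
  p_1/q_1 = 370/9
  p_2/q_2 = 3001/73
  p_3/q_3 = 27379/666
  p_4/q_4 = 2248079/54685
q_3 = 666 ≤ 1237 < 54685 = q_4, so the answer is 27379/666.

27379/666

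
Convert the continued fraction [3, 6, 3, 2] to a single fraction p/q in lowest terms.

Using pₖ = aₖpₖ₋₁ + pₖ₋₂ and qₖ = aₖqₖ₋₁ + qₖ₋₂:
  k=0: a=3, p=3, q=1
  k=1: a=6, p=19, q=6
  k=2: a=3, p=60, q=19
  k=3: a=2, p=139, q=44

139/44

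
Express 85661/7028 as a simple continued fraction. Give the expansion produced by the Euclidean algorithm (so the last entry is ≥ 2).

85661 = 12×7028 + 1325
7028 = 5×1325 + 403
1325 = 3×403 + 116
403 = 3×116 + 55
116 = 2×55 + 6
55 = 9×6 + 1
6 = 6×1 + 0  (stop)
So 85661/7028 = [12; 5, 3, 3, 2, 9, 6].

[12; 5, 3, 3, 2, 9, 6]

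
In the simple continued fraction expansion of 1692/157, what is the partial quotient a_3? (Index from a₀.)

1692 = 10·157 + 122   →  a_0 = 10
157 = 1·122 + 35   →  a_1 = 1
122 = 3·35 + 17   →  a_2 = 3
35 = 2·17 + 1   →  a_3 = 2

2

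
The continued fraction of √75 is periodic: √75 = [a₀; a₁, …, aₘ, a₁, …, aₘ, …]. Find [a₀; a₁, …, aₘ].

[8; 1, 1, 1, 16]

a₀ = ⌊√75⌋ = 8.
With m₀=0, d₀=1 and mₖ₊₁ = dₖaₖ − mₖ, dₖ₊₁ = (n − mₖ₊₁²)/dₖ, aₖ₊₁ = ⌊(a₀+mₖ₊₁)/dₖ₊₁⌋:
  k=1: m=8, d=11, a=1
  k=2: m=3, d=6, a=1
  k=3: m=3, d=11, a=1
  k=4: m=8, d=1, a=16
d=1 and a=2a₀=16 at k=4, so the next step gives (m, d) = (8, 11) again — its k=1 value — and the period has length 4.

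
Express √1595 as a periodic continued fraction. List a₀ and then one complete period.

a₀ = ⌊√1595⌋ = 39.
With m₀=0, d₀=1 and mₖ₊₁ = dₖaₖ − mₖ, dₖ₊₁ = (n − mₖ₊₁²)/dₖ, aₖ₊₁ = ⌊(a₀+mₖ₊₁)/dₖ₊₁⌋:
  k=1: m=39, d=74, a=1
  k=2: m=35, d=5, a=14
  k=3: m=35, d=74, a=1
  k=4: m=39, d=1, a=78
d=1 and a=2a₀=78 at k=4, so the next step gives (m, d) = (39, 74) again — its k=1 value — and the period has length 4.

[39; 1, 14, 1, 78]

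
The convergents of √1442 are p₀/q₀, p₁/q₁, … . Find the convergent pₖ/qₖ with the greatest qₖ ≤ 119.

1443/38

√1442 = [37; 1, 36, 1, 74, …] (period length 4).
Convergents:
  p_0/q_0 = 37/1
  p_1/q_1 = 38/1
  p_2/q_2 = 1405/37
  p_3/q_3 = 1443/38
  p_4/q_4 = 108187/2849
q_3 = 38 ≤ 119 < 2849 = q_4, so the answer is 1443/38.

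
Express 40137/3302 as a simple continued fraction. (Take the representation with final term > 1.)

40137 = 12*3302 + 513
3302 = 6*513 + 224
513 = 2*224 + 65
224 = 3*65 + 29
65 = 2*29 + 7
29 = 4*7 + 1
7 = 7*1 + 0  (stop)
So 40137/3302 = [12; 6, 2, 3, 2, 4, 7].

[12; 6, 2, 3, 2, 4, 7]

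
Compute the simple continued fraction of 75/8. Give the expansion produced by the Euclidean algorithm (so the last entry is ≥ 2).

[9; 2, 1, 2]

75 = 9*8 + 3
8 = 2*3 + 2
3 = 1*2 + 1
2 = 2*1 + 0  (stop)
So 75/8 = [9; 2, 1, 2].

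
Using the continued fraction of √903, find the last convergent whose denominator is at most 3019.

√903 = [30; 20, 60, …] (period length 2).
Convergents:
  p_0/q_0 = 30/1
  p_1/q_1 = 601/20
  p_2/q_2 = 36090/1201
  p_3/q_3 = 722401/24040
q_2 = 1201 ≤ 3019 < 24040 = q_3, so the answer is 36090/1201.

36090/1201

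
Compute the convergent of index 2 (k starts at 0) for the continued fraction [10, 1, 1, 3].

21/2

Using pₖ = aₖpₖ₋₁ + pₖ₋₂, qₖ = aₖqₖ₋₁ + qₖ₋₂ (with p₋₁=1, p₋₂=0, q₋₁=0, q₋₂=1):
  k=0: a=10, p=10, q=1
  k=1: a=1, p=11, q=1
  k=2: a=1, p=21, q=2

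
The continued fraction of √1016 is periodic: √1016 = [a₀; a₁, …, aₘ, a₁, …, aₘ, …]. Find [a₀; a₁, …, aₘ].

a₀ = ⌊√1016⌋ = 31.
With m₀=0, d₀=1 and mₖ₊₁ = dₖaₖ − mₖ, dₖ₊₁ = (n − mₖ₊₁²)/dₖ, aₖ₊₁ = ⌊(a₀+mₖ₊₁)/dₖ₊₁⌋:
  k=1: m=31, d=55, a=1
  k=2: m=24, d=8, a=6
  k=3: m=24, d=55, a=1
  k=4: m=31, d=1, a=62
d=1 and a=2a₀=62 at k=4, so the next step gives (m, d) = (31, 55) again — its k=1 value — and the period has length 4.

[31; 1, 6, 1, 62]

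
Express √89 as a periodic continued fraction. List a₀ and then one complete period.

[9; 2, 3, 3, 2, 18]

a₀ = ⌊√89⌋ = 9.
With m₀=0, d₀=1 and mₖ₊₁ = dₖaₖ − mₖ, dₖ₊₁ = (n − mₖ₊₁²)/dₖ, aₖ₊₁ = ⌊(a₀+mₖ₊₁)/dₖ₊₁⌋:
  k=1: m=9, d=8, a=2
  k=2: m=7, d=5, a=3
  k=3: m=8, d=5, a=3
  k=4: m=7, d=8, a=2
  k=5: m=9, d=1, a=18
d=1 and a=2a₀=18 at k=5, so the next step gives (m, d) = (9, 8) again — its k=1 value — and the period has length 5.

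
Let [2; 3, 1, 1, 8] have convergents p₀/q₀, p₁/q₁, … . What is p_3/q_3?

Using pₖ = aₖpₖ₋₁ + pₖ₋₂, qₖ = aₖqₖ₋₁ + qₖ₋₂ (with p₋₁=1, p₋₂=0, q₋₁=0, q₋₂=1):
  k=0: a=2, p=2, q=1
  k=1: a=3, p=7, q=3
  k=2: a=1, p=9, q=4
  k=3: a=1, p=16, q=7

16/7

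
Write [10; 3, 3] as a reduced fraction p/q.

Fold from the inside: start with 3/1.
  3 + 1/3 = 10/3
  10 + 3/10 = 103/10

103/10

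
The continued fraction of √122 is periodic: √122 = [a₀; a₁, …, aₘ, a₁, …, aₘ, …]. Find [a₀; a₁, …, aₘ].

[11; 22]

a₀ = ⌊√122⌋ = 11.
With m₀=0, d₀=1 and mₖ₊₁ = dₖaₖ − mₖ, dₖ₊₁ = (n − mₖ₊₁²)/dₖ, aₖ₊₁ = ⌊(a₀+mₖ₊₁)/dₖ₊₁⌋:
  k=1: m=11, d=1, a=22
d=1 and a=2a₀=22 at k=1, so the next step gives (m, d) = (11, 1) again — its k=1 value — and the period has length 1.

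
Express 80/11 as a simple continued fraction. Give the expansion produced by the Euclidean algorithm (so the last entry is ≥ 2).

80 = 7×11 + 3
11 = 3×3 + 2
3 = 1×2 + 1
2 = 2×1 + 0  (stop)
So 80/11 = [7; 3, 1, 2].

[7; 3, 1, 2]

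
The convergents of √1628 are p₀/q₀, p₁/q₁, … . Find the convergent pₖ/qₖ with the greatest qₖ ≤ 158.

2663/66

√1628 = [40; 2, 1, 6, 1, 2, 80, …] (period length 6).
Convergents:
  p_0/q_0 = 40/1
  p_1/q_1 = 81/2
  p_2/q_2 = 121/3
  p_3/q_3 = 807/20
  p_4/q_4 = 928/23
  p_5/q_5 = 2663/66
  p_6/q_6 = 213968/5303
q_5 = 66 ≤ 158 < 5303 = q_6, so the answer is 2663/66.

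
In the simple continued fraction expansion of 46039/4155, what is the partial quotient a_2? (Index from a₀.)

46039 = 11·4155 + 334   →  a_0 = 11
4155 = 12·334 + 147   →  a_1 = 12
334 = 2·147 + 40   →  a_2 = 2

2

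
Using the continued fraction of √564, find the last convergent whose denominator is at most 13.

95/4

√564 = [23; 1, 2, 1, 46, …] (period length 4).
Convergents:
  p_0/q_0 = 23/1
  p_1/q_1 = 24/1
  p_2/q_2 = 71/3
  p_3/q_3 = 95/4
  p_4/q_4 = 4441/187
q_3 = 4 ≤ 13 < 187 = q_4, so the answer is 95/4.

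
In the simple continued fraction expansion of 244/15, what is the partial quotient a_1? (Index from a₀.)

244 = 16·15 + 4   →  a_0 = 16
15 = 3·4 + 3   →  a_1 = 3

3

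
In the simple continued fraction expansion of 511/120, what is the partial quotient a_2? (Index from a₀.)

511 = 4·120 + 31   →  a_0 = 4
120 = 3·31 + 27   →  a_1 = 3
31 = 1·27 + 4   →  a_2 = 1

1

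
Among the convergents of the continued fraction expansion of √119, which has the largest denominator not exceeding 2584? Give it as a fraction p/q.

√119 = [10; 1, 9, 1, 20, …] (period length 4).
Convergents:
  p_0/q_0 = 10/1
  p_1/q_1 = 11/1
  p_2/q_2 = 109/10
  p_3/q_3 = 120/11
  p_4/q_4 = 2509/230
  p_5/q_5 = 2629/241
  p_6/q_6 = 26170/2399
  p_7/q_7 = 28799/2640
q_6 = 2399 ≤ 2584 < 2640 = q_7, so the answer is 26170/2399.

26170/2399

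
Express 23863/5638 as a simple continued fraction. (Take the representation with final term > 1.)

[4; 4, 3, 3, 18, 2, 3]

23863 = 4×5638 + 1311
5638 = 4×1311 + 394
1311 = 3×394 + 129
394 = 3×129 + 7
129 = 18×7 + 3
7 = 2×3 + 1
3 = 3×1 + 0  (stop)
So 23863/5638 = [4; 4, 3, 3, 18, 2, 3].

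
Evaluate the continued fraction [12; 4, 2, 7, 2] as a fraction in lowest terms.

Fold from the inside: start with 2/1.
  7 + 1/2 = 15/2
  2 + 2/15 = 32/15
  4 + 15/32 = 143/32
  12 + 32/143 = 1748/143

1748/143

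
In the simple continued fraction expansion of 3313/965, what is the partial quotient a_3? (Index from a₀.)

3313 = 3·965 + 418   →  a_0 = 3
965 = 2·418 + 129   →  a_1 = 2
418 = 3·129 + 31   →  a_2 = 3
129 = 4·31 + 5   →  a_3 = 4

4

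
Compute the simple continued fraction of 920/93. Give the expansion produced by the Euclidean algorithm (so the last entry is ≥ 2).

920 = 9×93 + 83
93 = 1×83 + 10
83 = 8×10 + 3
10 = 3×3 + 1
3 = 3×1 + 0  (stop)
So 920/93 = [9; 1, 8, 3, 3].

[9; 1, 8, 3, 3]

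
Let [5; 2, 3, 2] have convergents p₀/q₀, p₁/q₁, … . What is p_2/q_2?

Using pₖ = aₖpₖ₋₁ + pₖ₋₂, qₖ = aₖqₖ₋₁ + qₖ₋₂ (with p₋₁=1, p₋₂=0, q₋₁=0, q₋₂=1):
  k=0: a=5, p=5, q=1
  k=1: a=2, p=11, q=2
  k=2: a=3, p=38, q=7

38/7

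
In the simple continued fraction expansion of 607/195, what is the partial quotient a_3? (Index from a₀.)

6

607 = 3·195 + 22   →  a_0 = 3
195 = 8·22 + 19   →  a_1 = 8
22 = 1·19 + 3   →  a_2 = 1
19 = 6·3 + 1   →  a_3 = 6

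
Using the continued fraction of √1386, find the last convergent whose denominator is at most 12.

√1386 = [37; 4, 2, 1, 2, 1, 2, 4, 74, …] (period length 8).
Convergents:
  p_0/q_0 = 37/1
  p_1/q_1 = 149/4
  p_2/q_2 = 335/9
  p_3/q_3 = 484/13
q_2 = 9 ≤ 12 < 13 = q_3, so the answer is 335/9.

335/9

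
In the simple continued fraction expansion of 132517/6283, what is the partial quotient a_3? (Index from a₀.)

17

132517 = 21·6283 + 574   →  a_0 = 21
6283 = 10·574 + 543   →  a_1 = 10
574 = 1·543 + 31   →  a_2 = 1
543 = 17·31 + 16   →  a_3 = 17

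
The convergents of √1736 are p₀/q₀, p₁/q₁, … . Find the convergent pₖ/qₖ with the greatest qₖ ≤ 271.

10458/251

√1736 = [41; 1, 1, 1, 82, …] (period length 4).
Convergents:
  p_0/q_0 = 41/1
  p_1/q_1 = 42/1
  p_2/q_2 = 83/2
  p_3/q_3 = 125/3
  p_4/q_4 = 10333/248
  p_5/q_5 = 10458/251
  p_6/q_6 = 20791/499
q_5 = 251 ≤ 271 < 499 = q_6, so the answer is 10458/251.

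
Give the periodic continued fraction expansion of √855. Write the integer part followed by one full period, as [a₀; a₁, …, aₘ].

[29; 4, 6, 4, 58]

a₀ = ⌊√855⌋ = 29.
With m₀=0, d₀=1 and mₖ₊₁ = dₖaₖ − mₖ, dₖ₊₁ = (n − mₖ₊₁²)/dₖ, aₖ₊₁ = ⌊(a₀+mₖ₊₁)/dₖ₊₁⌋:
  k=1: m=29, d=14, a=4
  k=2: m=27, d=9, a=6
  k=3: m=27, d=14, a=4
  k=4: m=29, d=1, a=58
d=1 and a=2a₀=58 at k=4, so the next step gives (m, d) = (29, 14) again — its k=1 value — and the period has length 4.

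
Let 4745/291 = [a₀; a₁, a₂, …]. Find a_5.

4745 = 16·291 + 89   →  a_0 = 16
291 = 3·89 + 24   →  a_1 = 3
89 = 3·24 + 17   →  a_2 = 3
24 = 1·17 + 7   →  a_3 = 1
17 = 2·7 + 3   →  a_4 = 2
7 = 2·3 + 1   →  a_5 = 2

2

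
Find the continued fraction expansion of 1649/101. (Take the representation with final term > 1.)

[16; 3, 16, 2]

1649 = 16×101 + 33
101 = 3×33 + 2
33 = 16×2 + 1
2 = 2×1 + 0  (stop)
So 1649/101 = [16; 3, 16, 2].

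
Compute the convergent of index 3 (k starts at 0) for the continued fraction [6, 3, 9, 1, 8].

Using pₖ = aₖpₖ₋₁ + pₖ₋₂, qₖ = aₖqₖ₋₁ + qₖ₋₂ (with p₋₁=1, p₋₂=0, q₋₁=0, q₋₂=1):
  k=0: a=6, p=6, q=1
  k=1: a=3, p=19, q=3
  k=2: a=9, p=177, q=28
  k=3: a=1, p=196, q=31

196/31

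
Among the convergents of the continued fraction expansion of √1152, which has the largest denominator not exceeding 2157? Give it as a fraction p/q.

39202/1155

√1152 = [33; 1, 15, 1, 66, …] (period length 4).
Convergents:
  p_0/q_0 = 33/1
  p_1/q_1 = 34/1
  p_2/q_2 = 543/16
  p_3/q_3 = 577/17
  p_4/q_4 = 38625/1138
  p_5/q_5 = 39202/1155
  p_6/q_6 = 626655/18463
q_5 = 1155 ≤ 2157 < 18463 = q_6, so the answer is 39202/1155.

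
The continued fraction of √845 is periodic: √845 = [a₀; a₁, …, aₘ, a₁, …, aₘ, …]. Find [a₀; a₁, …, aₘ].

a₀ = ⌊√845⌋ = 29.
With m₀=0, d₀=1 and mₖ₊₁ = dₖaₖ − mₖ, dₖ₊₁ = (n − mₖ₊₁²)/dₖ, aₖ₊₁ = ⌊(a₀+mₖ₊₁)/dₖ₊₁⌋:
  k=1: m=29, d=4, a=14
  k=2: m=27, d=29, a=1
  k=3: m=2, d=29, a=1
  k=4: m=27, d=4, a=14
  k=5: m=29, d=1, a=58
d=1 and a=2a₀=58 at k=5, so the next step gives (m, d) = (29, 4) again — its k=1 value — and the period has length 5.

[29; 14, 1, 1, 14, 58]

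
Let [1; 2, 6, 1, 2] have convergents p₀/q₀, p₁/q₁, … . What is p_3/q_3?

22/15

Using pₖ = aₖpₖ₋₁ + pₖ₋₂, qₖ = aₖqₖ₋₁ + qₖ₋₂ (with p₋₁=1, p₋₂=0, q₋₁=0, q₋₂=1):
  k=0: a=1, p=1, q=1
  k=1: a=2, p=3, q=2
  k=2: a=6, p=19, q=13
  k=3: a=1, p=22, q=15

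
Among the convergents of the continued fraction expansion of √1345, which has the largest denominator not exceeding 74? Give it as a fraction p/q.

1577/43

√1345 = [36; 1, 2, 14, 2, 1, 72, …] (period length 6).
Convergents:
  p_0/q_0 = 36/1
  p_1/q_1 = 37/1
  p_2/q_2 = 110/3
  p_3/q_3 = 1577/43
  p_4/q_4 = 3264/89
q_3 = 43 ≤ 74 < 89 = q_4, so the answer is 1577/43.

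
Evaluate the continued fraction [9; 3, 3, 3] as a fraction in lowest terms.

307/33

Fold from the inside: start with 3/1.
  3 + 1/3 = 10/3
  3 + 3/10 = 33/10
  9 + 10/33 = 307/33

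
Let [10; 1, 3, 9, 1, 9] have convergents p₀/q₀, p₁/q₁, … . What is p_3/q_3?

398/37

Using pₖ = aₖpₖ₋₁ + pₖ₋₂, qₖ = aₖqₖ₋₁ + qₖ₋₂ (with p₋₁=1, p₋₂=0, q₋₁=0, q₋₂=1):
  k=0: a=10, p=10, q=1
  k=1: a=1, p=11, q=1
  k=2: a=3, p=43, q=4
  k=3: a=9, p=398, q=37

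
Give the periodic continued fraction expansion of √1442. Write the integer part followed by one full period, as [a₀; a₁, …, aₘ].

a₀ = ⌊√1442⌋ = 37.

[37; 1, 36, 1, 74]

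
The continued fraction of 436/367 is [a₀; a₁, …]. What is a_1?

5

436 = 1·367 + 69   →  a_0 = 1
367 = 5·69 + 22   →  a_1 = 5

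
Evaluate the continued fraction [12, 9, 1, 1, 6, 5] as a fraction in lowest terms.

7735/639

Fold from the inside: start with 5/1.
  6 + 1/5 = 31/5
  1 + 5/31 = 36/31
  1 + 31/36 = 67/36
  9 + 36/67 = 639/67
  12 + 67/639 = 7735/639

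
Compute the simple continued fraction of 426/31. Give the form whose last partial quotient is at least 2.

426 = 13×31 + 23
31 = 1×23 + 8
23 = 2×8 + 7
8 = 1×7 + 1
7 = 7×1 + 0  (stop)
So 426/31 = [13; 1, 2, 1, 7].

[13; 1, 2, 1, 7]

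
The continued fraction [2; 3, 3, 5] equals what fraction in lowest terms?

Fold from the inside: start with 5/1.
  3 + 1/5 = 16/5
  3 + 5/16 = 53/16
  2 + 16/53 = 122/53

122/53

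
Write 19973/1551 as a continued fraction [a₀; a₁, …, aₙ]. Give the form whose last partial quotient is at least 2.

19973 = 12×1551 + 1361
1551 = 1×1361 + 190
1361 = 7×190 + 31
190 = 6×31 + 4
31 = 7×4 + 3
4 = 1×3 + 1
3 = 3×1 + 0  (stop)
So 19973/1551 = [12; 1, 7, 6, 7, 1, 3].

[12; 1, 7, 6, 7, 1, 3]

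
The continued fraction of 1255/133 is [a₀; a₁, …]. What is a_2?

3

1255 = 9·133 + 58   →  a_0 = 9
133 = 2·58 + 17   →  a_1 = 2
58 = 3·17 + 7   →  a_2 = 3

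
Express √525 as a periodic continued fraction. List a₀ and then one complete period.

a₀ = ⌊√525⌋ = 22.
With m₀=0, d₀=1 and mₖ₊₁ = dₖaₖ − mₖ, dₖ₊₁ = (n − mₖ₊₁²)/dₖ, aₖ₊₁ = ⌊(a₀+mₖ₊₁)/dₖ₊₁⌋:
  k=1: m=22, d=41, a=1
  k=2: m=19, d=4, a=10
  k=3: m=21, d=21, a=2
  k=4: m=21, d=4, a=10
  k=5: m=19, d=41, a=1
  k=6: m=22, d=1, a=44
d=1 and a=2a₀=44 at k=6, so the next step gives (m, d) = (22, 41) again — its k=1 value — and the period has length 6.

[22; 1, 10, 2, 10, 1, 44]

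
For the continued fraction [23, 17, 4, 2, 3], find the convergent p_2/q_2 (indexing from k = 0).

Using pₖ = aₖpₖ₋₁ + pₖ₋₂, qₖ = aₖqₖ₋₁ + qₖ₋₂ (with p₋₁=1, p₋₂=0, q₋₁=0, q₋₂=1):
  k=0: a=23, p=23, q=1
  k=1: a=17, p=392, q=17
  k=2: a=4, p=1591, q=69

1591/69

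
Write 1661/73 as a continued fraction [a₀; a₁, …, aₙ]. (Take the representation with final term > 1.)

[22; 1, 3, 18]

1661 = 22·73 + 55
73 = 1·55 + 18
55 = 3·18 + 1
18 = 18·1 + 0  (stop)
So 1661/73 = [22; 1, 3, 18].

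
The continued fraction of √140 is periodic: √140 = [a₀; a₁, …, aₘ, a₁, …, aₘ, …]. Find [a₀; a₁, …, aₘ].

a₀ = ⌊√140⌋ = 11.
With m₀=0, d₀=1 and mₖ₊₁ = dₖaₖ − mₖ, dₖ₊₁ = (n − mₖ₊₁²)/dₖ, aₖ₊₁ = ⌊(a₀+mₖ₊₁)/dₖ₊₁⌋:
  k=1: m=11, d=19, a=1
  k=2: m=8, d=4, a=4
  k=3: m=8, d=19, a=1
  k=4: m=11, d=1, a=22
d=1 and a=2a₀=22 at k=4, so the next step gives (m, d) = (11, 19) again — its k=1 value — and the period has length 4.

[11; 1, 4, 1, 22]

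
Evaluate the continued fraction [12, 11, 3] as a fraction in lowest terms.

Using pₖ = aₖpₖ₋₁ + pₖ₋₂ and qₖ = aₖqₖ₋₁ + qₖ₋₂:
  k=0: a=12, p=12, q=1
  k=1: a=11, p=133, q=11
  k=2: a=3, p=411, q=34

411/34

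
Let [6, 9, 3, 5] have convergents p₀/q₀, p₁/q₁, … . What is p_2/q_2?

171/28

Using pₖ = aₖpₖ₋₁ + pₖ₋₂, qₖ = aₖqₖ₋₁ + qₖ₋₂ (with p₋₁=1, p₋₂=0, q₋₁=0, q₋₂=1):
  k=0: a=6, p=6, q=1
  k=1: a=9, p=55, q=9
  k=2: a=3, p=171, q=28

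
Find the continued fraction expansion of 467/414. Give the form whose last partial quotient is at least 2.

467 = 1·414 + 53
414 = 7·53 + 43
53 = 1·43 + 10
43 = 4·10 + 3
10 = 3·3 + 1
3 = 3·1 + 0  (stop)
So 467/414 = [1; 7, 1, 4, 3, 3].

[1; 7, 1, 4, 3, 3]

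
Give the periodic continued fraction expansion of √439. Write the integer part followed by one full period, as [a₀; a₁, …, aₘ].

a₀ = ⌊√439⌋ = 20.

[20; 1, 19, 1, 40]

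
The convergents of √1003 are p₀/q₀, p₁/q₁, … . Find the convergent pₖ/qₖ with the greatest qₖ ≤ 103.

2977/94

√1003 = [31; 1, 2, 31, 2, 1, 62, …] (period length 6).
Convergents:
  p_0/q_0 = 31/1
  p_1/q_1 = 32/1
  p_2/q_2 = 95/3
  p_3/q_3 = 2977/94
  p_4/q_4 = 6049/191
q_3 = 94 ≤ 103 < 191 = q_4, so the answer is 2977/94.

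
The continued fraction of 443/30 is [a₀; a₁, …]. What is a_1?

443 = 14·30 + 23   →  a_0 = 14
30 = 1·23 + 7   →  a_1 = 1

1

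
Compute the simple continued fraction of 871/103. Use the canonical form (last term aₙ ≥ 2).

[8; 2, 5, 4, 2]

871 = 8×103 + 47
103 = 2×47 + 9
47 = 5×9 + 2
9 = 4×2 + 1
2 = 2×1 + 0  (stop)
So 871/103 = [8; 2, 5, 4, 2].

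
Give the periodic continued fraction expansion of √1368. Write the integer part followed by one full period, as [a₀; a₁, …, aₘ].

[36; 1, 72]

a₀ = ⌊√1368⌋ = 36.
With m₀=0, d₀=1 and mₖ₊₁ = dₖaₖ − mₖ, dₖ₊₁ = (n − mₖ₊₁²)/dₖ, aₖ₊₁ = ⌊(a₀+mₖ₊₁)/dₖ₊₁⌋:
  k=1: m=36, d=72, a=1
  k=2: m=36, d=1, a=72
d=1 and a=2a₀=72 at k=2, so the next step gives (m, d) = (36, 72) again — its k=1 value — and the period has length 2.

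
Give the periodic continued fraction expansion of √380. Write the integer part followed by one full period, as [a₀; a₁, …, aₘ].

[19; 2, 38]

a₀ = ⌊√380⌋ = 19.
With m₀=0, d₀=1 and mₖ₊₁ = dₖaₖ − mₖ, dₖ₊₁ = (n − mₖ₊₁²)/dₖ, aₖ₊₁ = ⌊(a₀+mₖ₊₁)/dₖ₊₁⌋:
  k=1: m=19, d=19, a=2
  k=2: m=19, d=1, a=38
d=1 and a=2a₀=38 at k=2, so the next step gives (m, d) = (19, 19) again — its k=1 value — and the period has length 2.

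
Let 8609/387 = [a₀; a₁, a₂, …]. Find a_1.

4

8609 = 22·387 + 95   →  a_0 = 22
387 = 4·95 + 7   →  a_1 = 4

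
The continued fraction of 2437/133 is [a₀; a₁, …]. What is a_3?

2437 = 18·133 + 43   →  a_0 = 18
133 = 3·43 + 4   →  a_1 = 3
43 = 10·4 + 3   →  a_2 = 10
4 = 1·3 + 1   →  a_3 = 1

1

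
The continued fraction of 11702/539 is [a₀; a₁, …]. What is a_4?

11702 = 21·539 + 383   →  a_0 = 21
539 = 1·383 + 156   →  a_1 = 1
383 = 2·156 + 71   →  a_2 = 2
156 = 2·71 + 14   →  a_3 = 2
71 = 5·14 + 1   →  a_4 = 5

5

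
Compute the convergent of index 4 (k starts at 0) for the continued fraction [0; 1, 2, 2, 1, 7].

Using pₖ = aₖpₖ₋₁ + pₖ₋₂, qₖ = aₖqₖ₋₁ + qₖ₋₂ (with p₋₁=1, p₋₂=0, q₋₁=0, q₋₂=1):
  k=0: a=0, p=0, q=1
  k=1: a=1, p=1, q=1
  k=2: a=2, p=2, q=3
  k=3: a=2, p=5, q=7
  k=4: a=1, p=7, q=10

7/10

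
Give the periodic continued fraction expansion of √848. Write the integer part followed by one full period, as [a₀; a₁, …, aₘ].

[29; 8, 3, 3, 3, 8, 58]

a₀ = ⌊√848⌋ = 29.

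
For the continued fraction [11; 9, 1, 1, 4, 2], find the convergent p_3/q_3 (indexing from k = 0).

211/19

Using pₖ = aₖpₖ₋₁ + pₖ₋₂, qₖ = aₖqₖ₋₁ + qₖ₋₂ (with p₋₁=1, p₋₂=0, q₋₁=0, q₋₂=1):
  k=0: a=11, p=11, q=1
  k=1: a=9, p=100, q=9
  k=2: a=1, p=111, q=10
  k=3: a=1, p=211, q=19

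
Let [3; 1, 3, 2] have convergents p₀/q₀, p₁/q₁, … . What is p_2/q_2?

15/4

Using pₖ = aₖpₖ₋₁ + pₖ₋₂, qₖ = aₖqₖ₋₁ + qₖ₋₂ (with p₋₁=1, p₋₂=0, q₋₁=0, q₋₂=1):
  k=0: a=3, p=3, q=1
  k=1: a=1, p=4, q=1
  k=2: a=3, p=15, q=4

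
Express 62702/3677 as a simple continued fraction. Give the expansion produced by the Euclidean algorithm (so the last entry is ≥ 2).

62702 = 17*3677 + 193
3677 = 19*193 + 10
193 = 19*10 + 3
10 = 3*3 + 1
3 = 3*1 + 0  (stop)
So 62702/3677 = [17; 19, 19, 3, 3].

[17; 19, 19, 3, 3]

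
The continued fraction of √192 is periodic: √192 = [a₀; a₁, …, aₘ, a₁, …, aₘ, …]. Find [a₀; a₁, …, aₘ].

a₀ = ⌊√192⌋ = 13.

[13; 1, 5, 1, 26]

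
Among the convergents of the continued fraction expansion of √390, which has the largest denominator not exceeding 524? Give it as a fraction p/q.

√390 = [19; 1, 2, 1, 38, …] (period length 4).
Convergents:
  p_0/q_0 = 19/1
  p_1/q_1 = 20/1
  p_2/q_2 = 59/3
  p_3/q_3 = 79/4
  p_4/q_4 = 3061/155
  p_5/q_5 = 3140/159
  p_6/q_6 = 9341/473
  p_7/q_7 = 12481/632
q_6 = 473 ≤ 524 < 632 = q_7, so the answer is 9341/473.

9341/473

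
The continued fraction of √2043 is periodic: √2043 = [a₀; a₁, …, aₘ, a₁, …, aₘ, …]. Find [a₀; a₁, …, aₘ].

[45; 5, 90]

a₀ = ⌊√2043⌋ = 45.
With m₀=0, d₀=1 and mₖ₊₁ = dₖaₖ − mₖ, dₖ₊₁ = (n − mₖ₊₁²)/dₖ, aₖ₊₁ = ⌊(a₀+mₖ₊₁)/dₖ₊₁⌋:
  k=1: m=45, d=18, a=5
  k=2: m=45, d=1, a=90
d=1 and a=2a₀=90 at k=2, so the next step gives (m, d) = (45, 18) again — its k=1 value — and the period has length 2.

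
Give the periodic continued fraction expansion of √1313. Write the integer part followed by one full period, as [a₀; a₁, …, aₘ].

[36; 4, 4, 72]

a₀ = ⌊√1313⌋ = 36.
With m₀=0, d₀=1 and mₖ₊₁ = dₖaₖ − mₖ, dₖ₊₁ = (n − mₖ₊₁²)/dₖ, aₖ₊₁ = ⌊(a₀+mₖ₊₁)/dₖ₊₁⌋:
  k=1: m=36, d=17, a=4
  k=2: m=32, d=17, a=4
  k=3: m=36, d=1, a=72
d=1 and a=2a₀=72 at k=3, so the next step gives (m, d) = (36, 17) again — its k=1 value — and the period has length 3.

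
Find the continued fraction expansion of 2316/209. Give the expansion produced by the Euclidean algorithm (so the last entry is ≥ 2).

2316 = 11×209 + 17
209 = 12×17 + 5
17 = 3×5 + 2
5 = 2×2 + 1
2 = 2×1 + 0  (stop)
So 2316/209 = [11; 12, 3, 2, 2].

[11; 12, 3, 2, 2]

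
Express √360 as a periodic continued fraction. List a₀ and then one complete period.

a₀ = ⌊√360⌋ = 18.
With m₀=0, d₀=1 and mₖ₊₁ = dₖaₖ − mₖ, dₖ₊₁ = (n − mₖ₊₁²)/dₖ, aₖ₊₁ = ⌊(a₀+mₖ₊₁)/dₖ₊₁⌋:
  k=1: m=18, d=36, a=1
  k=2: m=18, d=1, a=36
d=1 and a=2a₀=36 at k=2, so the next step gives (m, d) = (18, 36) again — its k=1 value — and the period has length 2.

[18; 1, 36]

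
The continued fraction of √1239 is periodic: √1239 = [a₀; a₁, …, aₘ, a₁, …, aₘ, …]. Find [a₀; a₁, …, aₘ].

[35; 5, 70]

a₀ = ⌊√1239⌋ = 35.
With m₀=0, d₀=1 and mₖ₊₁ = dₖaₖ − mₖ, dₖ₊₁ = (n − mₖ₊₁²)/dₖ, aₖ₊₁ = ⌊(a₀+mₖ₊₁)/dₖ₊₁⌋:
  k=1: m=35, d=14, a=5
  k=2: m=35, d=1, a=70
d=1 and a=2a₀=70 at k=2, so the next step gives (m, d) = (35, 14) again — its k=1 value — and the period has length 2.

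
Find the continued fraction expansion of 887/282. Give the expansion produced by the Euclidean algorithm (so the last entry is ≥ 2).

887 = 3·282 + 41
282 = 6·41 + 36
41 = 1·36 + 5
36 = 7·5 + 1
5 = 5·1 + 0  (stop)
So 887/282 = [3; 6, 1, 7, 5].

[3; 6, 1, 7, 5]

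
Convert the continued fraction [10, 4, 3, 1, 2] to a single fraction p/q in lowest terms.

481/47

Using pₖ = aₖpₖ₋₁ + pₖ₋₂ and qₖ = aₖqₖ₋₁ + qₖ₋₂:
  k=0: a=10, p=10, q=1
  k=1: a=4, p=41, q=4
  k=2: a=3, p=133, q=13
  k=3: a=1, p=174, q=17
  k=4: a=2, p=481, q=47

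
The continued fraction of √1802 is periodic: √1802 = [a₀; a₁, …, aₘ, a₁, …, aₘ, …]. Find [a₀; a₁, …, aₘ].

[42; 2, 4, 2, 84]

a₀ = ⌊√1802⌋ = 42.
With m₀=0, d₀=1 and mₖ₊₁ = dₖaₖ − mₖ, dₖ₊₁ = (n − mₖ₊₁²)/dₖ, aₖ₊₁ = ⌊(a₀+mₖ₊₁)/dₖ₊₁⌋:
  k=1: m=42, d=38, a=2
  k=2: m=34, d=17, a=4
  k=3: m=34, d=38, a=2
  k=4: m=42, d=1, a=84
d=1 and a=2a₀=84 at k=4, so the next step gives (m, d) = (42, 38) again — its k=1 value — and the period has length 4.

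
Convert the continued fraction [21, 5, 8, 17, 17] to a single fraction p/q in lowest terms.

253812/11975

Using pₖ = aₖpₖ₋₁ + pₖ₋₂ and qₖ = aₖqₖ₋₁ + qₖ₋₂:
  k=0: a=21, p=21, q=1
  k=1: a=5, p=106, q=5
  k=2: a=8, p=869, q=41
  k=3: a=17, p=14879, q=702
  k=4: a=17, p=253812, q=11975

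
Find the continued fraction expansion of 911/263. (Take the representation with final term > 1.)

911 = 3·263 + 122
263 = 2·122 + 19
122 = 6·19 + 8
19 = 2·8 + 3
8 = 2·3 + 2
3 = 1·2 + 1
2 = 2·1 + 0  (stop)
So 911/263 = [3; 2, 6, 2, 2, 1, 2].

[3; 2, 6, 2, 2, 1, 2]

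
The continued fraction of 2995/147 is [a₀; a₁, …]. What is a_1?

2

2995 = 20·147 + 55   →  a_0 = 20
147 = 2·55 + 37   →  a_1 = 2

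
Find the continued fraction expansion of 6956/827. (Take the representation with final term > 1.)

6956 = 8*827 + 340
827 = 2*340 + 147
340 = 2*147 + 46
147 = 3*46 + 9
46 = 5*9 + 1
9 = 9*1 + 0  (stop)
So 6956/827 = [8; 2, 2, 3, 5, 9].

[8; 2, 2, 3, 5, 9]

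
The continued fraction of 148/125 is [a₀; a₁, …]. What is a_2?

148 = 1·125 + 23   →  a_0 = 1
125 = 5·23 + 10   →  a_1 = 5
23 = 2·10 + 3   →  a_2 = 2

2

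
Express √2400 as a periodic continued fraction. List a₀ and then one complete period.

[48; 1, 96]

a₀ = ⌊√2400⌋ = 48.
With m₀=0, d₀=1 and mₖ₊₁ = dₖaₖ − mₖ, dₖ₊₁ = (n − mₖ₊₁²)/dₖ, aₖ₊₁ = ⌊(a₀+mₖ₊₁)/dₖ₊₁⌋:
  k=1: m=48, d=96, a=1
  k=2: m=48, d=1, a=96
d=1 and a=2a₀=96 at k=2, so the next step gives (m, d) = (48, 96) again — its k=1 value — and the period has length 2.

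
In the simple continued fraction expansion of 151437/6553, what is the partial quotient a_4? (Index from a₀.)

151437 = 23·6553 + 718   →  a_0 = 23
6553 = 9·718 + 91   →  a_1 = 9
718 = 7·91 + 81   →  a_2 = 7
91 = 1·81 + 10   →  a_3 = 1
81 = 8·10 + 1   →  a_4 = 8

8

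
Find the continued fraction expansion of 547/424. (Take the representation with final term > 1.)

547 = 1*424 + 123
424 = 3*123 + 55
123 = 2*55 + 13
55 = 4*13 + 3
13 = 4*3 + 1
3 = 3*1 + 0  (stop)
So 547/424 = [1; 3, 2, 4, 4, 3].

[1; 3, 2, 4, 4, 3]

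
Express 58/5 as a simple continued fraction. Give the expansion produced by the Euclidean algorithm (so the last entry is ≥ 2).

58 = 11×5 + 3
5 = 1×3 + 2
3 = 1×2 + 1
2 = 2×1 + 0  (stop)
So 58/5 = [11; 1, 1, 2].

[11; 1, 1, 2]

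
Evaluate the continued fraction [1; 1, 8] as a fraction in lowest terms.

17/9

Fold from the inside: start with 8/1.
  1 + 1/8 = 9/8
  1 + 8/9 = 17/9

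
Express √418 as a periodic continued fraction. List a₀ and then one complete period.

a₀ = ⌊√418⌋ = 20.

[20; 2, 4, 20, 4, 2, 40]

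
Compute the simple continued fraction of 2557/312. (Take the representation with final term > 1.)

[8; 5, 8, 1, 2, 2]

2557 = 8*312 + 61
312 = 5*61 + 7
61 = 8*7 + 5
7 = 1*5 + 2
5 = 2*2 + 1
2 = 2*1 + 0  (stop)
So 2557/312 = [8; 5, 8, 1, 2, 2].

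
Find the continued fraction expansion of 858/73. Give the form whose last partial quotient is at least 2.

[11; 1, 3, 18]

858 = 11*73 + 55
73 = 1*55 + 18
55 = 3*18 + 1
18 = 18*1 + 0  (stop)
So 858/73 = [11; 1, 3, 18].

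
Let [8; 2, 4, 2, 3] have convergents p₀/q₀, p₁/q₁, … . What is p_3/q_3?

Using pₖ = aₖpₖ₋₁ + pₖ₋₂, qₖ = aₖqₖ₋₁ + qₖ₋₂ (with p₋₁=1, p₋₂=0, q₋₁=0, q₋₂=1):
  k=0: a=8, p=8, q=1
  k=1: a=2, p=17, q=2
  k=2: a=4, p=76, q=9
  k=3: a=2, p=169, q=20

169/20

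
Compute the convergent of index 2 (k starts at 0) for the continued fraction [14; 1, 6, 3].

Using pₖ = aₖpₖ₋₁ + pₖ₋₂, qₖ = aₖqₖ₋₁ + qₖ₋₂ (with p₋₁=1, p₋₂=0, q₋₁=0, q₋₂=1):
  k=0: a=14, p=14, q=1
  k=1: a=1, p=15, q=1
  k=2: a=6, p=104, q=7

104/7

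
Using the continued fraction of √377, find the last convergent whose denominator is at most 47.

233/12

√377 = [19; 2, 2, 2, 38, …] (period length 4).
Convergents:
  p_0/q_0 = 19/1
  p_1/q_1 = 39/2
  p_2/q_2 = 97/5
  p_3/q_3 = 233/12
  p_4/q_4 = 8951/461
q_3 = 12 ≤ 47 < 461 = q_4, so the answer is 233/12.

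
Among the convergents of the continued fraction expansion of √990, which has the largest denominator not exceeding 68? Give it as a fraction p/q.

881/28

√990 = [31; 2, 6, 2, 62, …] (period length 4).
Convergents:
  p_0/q_0 = 31/1
  p_1/q_1 = 63/2
  p_2/q_2 = 409/13
  p_3/q_3 = 881/28
  p_4/q_4 = 55031/1749
q_3 = 28 ≤ 68 < 1749 = q_4, so the answer is 881/28.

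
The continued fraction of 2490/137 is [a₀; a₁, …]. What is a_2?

2490 = 18·137 + 24   →  a_0 = 18
137 = 5·24 + 17   →  a_1 = 5
24 = 1·17 + 7   →  a_2 = 1

1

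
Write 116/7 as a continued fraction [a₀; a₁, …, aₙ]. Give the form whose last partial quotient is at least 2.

[16; 1, 1, 3]

116 = 16*7 + 4
7 = 1*4 + 3
4 = 1*3 + 1
3 = 3*1 + 0  (stop)
So 116/7 = [16; 1, 1, 3].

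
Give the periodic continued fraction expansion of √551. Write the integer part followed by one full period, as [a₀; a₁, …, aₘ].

[23; 2, 8, 1, 8, 2, 46]

a₀ = ⌊√551⌋ = 23.
With m₀=0, d₀=1 and mₖ₊₁ = dₖaₖ − mₖ, dₖ₊₁ = (n − mₖ₊₁²)/dₖ, aₖ₊₁ = ⌊(a₀+mₖ₊₁)/dₖ₊₁⌋:
  k=1: m=23, d=22, a=2
  k=2: m=21, d=5, a=8
  k=3: m=19, d=38, a=1
  k=4: m=19, d=5, a=8
  k=5: m=21, d=22, a=2
  k=6: m=23, d=1, a=46
d=1 and a=2a₀=46 at k=6, so the next step gives (m, d) = (23, 22) again — its k=1 value — and the period has length 6.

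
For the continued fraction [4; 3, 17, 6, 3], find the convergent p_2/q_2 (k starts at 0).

225/52

Using pₖ = aₖpₖ₋₁ + pₖ₋₂, qₖ = aₖqₖ₋₁ + qₖ₋₂ (with p₋₁=1, p₋₂=0, q₋₁=0, q₋₂=1):
  k=0: a=4, p=4, q=1
  k=1: a=3, p=13, q=3
  k=2: a=17, p=225, q=52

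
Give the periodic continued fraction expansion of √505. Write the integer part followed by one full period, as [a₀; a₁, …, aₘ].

a₀ = ⌊√505⌋ = 22.
With m₀=0, d₀=1 and mₖ₊₁ = dₖaₖ − mₖ, dₖ₊₁ = (n − mₖ₊₁²)/dₖ, aₖ₊₁ = ⌊(a₀+mₖ₊₁)/dₖ₊₁⌋:
  k=1: m=22, d=21, a=2
  k=2: m=20, d=5, a=8
  k=3: m=20, d=21, a=2
  k=4: m=22, d=1, a=44
d=1 and a=2a₀=44 at k=4, so the next step gives (m, d) = (22, 21) again — its k=1 value — and the period has length 4.

[22; 2, 8, 2, 44]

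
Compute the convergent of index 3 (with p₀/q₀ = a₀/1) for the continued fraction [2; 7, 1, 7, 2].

Using pₖ = aₖpₖ₋₁ + pₖ₋₂, qₖ = aₖqₖ₋₁ + qₖ₋₂ (with p₋₁=1, p₋₂=0, q₋₁=0, q₋₂=1):
  k=0: a=2, p=2, q=1
  k=1: a=7, p=15, q=7
  k=2: a=1, p=17, q=8
  k=3: a=7, p=134, q=63

134/63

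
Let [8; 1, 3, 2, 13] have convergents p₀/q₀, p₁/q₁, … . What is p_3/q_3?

Using pₖ = aₖpₖ₋₁ + pₖ₋₂, qₖ = aₖqₖ₋₁ + qₖ₋₂ (with p₋₁=1, p₋₂=0, q₋₁=0, q₋₂=1):
  k=0: a=8, p=8, q=1
  k=1: a=1, p=9, q=1
  k=2: a=3, p=35, q=4
  k=3: a=2, p=79, q=9

79/9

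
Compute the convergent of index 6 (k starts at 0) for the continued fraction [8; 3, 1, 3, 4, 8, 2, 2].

Using pₖ = aₖpₖ₋₁ + pₖ₋₂, qₖ = aₖqₖ₋₁ + qₖ₋₂ (with p₋₁=1, p₋₂=0, q₋₁=0, q₋₂=1):
  k=0: a=8, p=8, q=1
  k=1: a=3, p=25, q=3
  k=2: a=1, p=33, q=4
  k=3: a=3, p=124, q=15
  k=4: a=4, p=529, q=64
  k=5: a=8, p=4356, q=527
  k=6: a=2, p=9241, q=1118

9241/1118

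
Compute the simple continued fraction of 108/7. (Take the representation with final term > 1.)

[15; 2, 3]

108 = 15×7 + 3
7 = 2×3 + 1
3 = 3×1 + 0  (stop)
So 108/7 = [15; 2, 3].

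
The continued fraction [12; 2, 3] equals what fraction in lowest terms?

Fold from the inside: start with 3/1.
  2 + 1/3 = 7/3
  12 + 3/7 = 87/7

87/7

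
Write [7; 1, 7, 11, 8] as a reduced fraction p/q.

Fold from the inside: start with 8/1.
  11 + 1/8 = 89/8
  7 + 8/89 = 631/89
  1 + 89/631 = 720/631
  7 + 631/720 = 5671/720

5671/720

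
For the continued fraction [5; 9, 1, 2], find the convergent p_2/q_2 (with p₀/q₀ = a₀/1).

Using pₖ = aₖpₖ₋₁ + pₖ₋₂, qₖ = aₖqₖ₋₁ + qₖ₋₂ (with p₋₁=1, p₋₂=0, q₋₁=0, q₋₂=1):
  k=0: a=5, p=5, q=1
  k=1: a=9, p=46, q=9
  k=2: a=1, p=51, q=10

51/10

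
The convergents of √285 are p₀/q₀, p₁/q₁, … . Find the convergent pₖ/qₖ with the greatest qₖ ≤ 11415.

√285 = [16; 1, 7, 2, 7, 1, 32, …] (period length 6).
Convergents:
  p_0/q_0 = 16/1
  p_1/q_1 = 17/1
  p_2/q_2 = 135/8
  p_3/q_3 = 287/17
  p_4/q_4 = 2144/127
  p_5/q_5 = 2431/144
  p_6/q_6 = 79936/4735
  p_7/q_7 = 82367/4879
  p_8/q_8 = 656505/38888
q_7 = 4879 ≤ 11415 < 38888 = q_8, so the answer is 82367/4879.

82367/4879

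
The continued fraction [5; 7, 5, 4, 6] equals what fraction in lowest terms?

4841/942

Using pₖ = aₖpₖ₋₁ + pₖ₋₂ and qₖ = aₖqₖ₋₁ + qₖ₋₂:
  k=0: a=5, p=5, q=1
  k=1: a=7, p=36, q=7
  k=2: a=5, p=185, q=36
  k=3: a=4, p=776, q=151
  k=4: a=6, p=4841, q=942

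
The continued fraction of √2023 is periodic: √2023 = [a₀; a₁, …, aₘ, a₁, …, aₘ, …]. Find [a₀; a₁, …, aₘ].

[44; 1, 43, 1, 88]

a₀ = ⌊√2023⌋ = 44.
With m₀=0, d₀=1 and mₖ₊₁ = dₖaₖ − mₖ, dₖ₊₁ = (n − mₖ₊₁²)/dₖ, aₖ₊₁ = ⌊(a₀+mₖ₊₁)/dₖ₊₁⌋:
  k=1: m=44, d=87, a=1
  k=2: m=43, d=2, a=43
  k=3: m=43, d=87, a=1
  k=4: m=44, d=1, a=88
d=1 and a=2a₀=88 at k=4, so the next step gives (m, d) = (44, 87) again — its k=1 value — and the period has length 4.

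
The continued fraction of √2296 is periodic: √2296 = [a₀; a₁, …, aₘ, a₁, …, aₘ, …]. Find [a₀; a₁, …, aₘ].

a₀ = ⌊√2296⌋ = 47.
With m₀=0, d₀=1 and mₖ₊₁ = dₖaₖ − mₖ, dₖ₊₁ = (n − mₖ₊₁²)/dₖ, aₖ₊₁ = ⌊(a₀+mₖ₊₁)/dₖ₊₁⌋:
  k=1: m=47, d=87, a=1
  k=2: m=40, d=8, a=10
  k=3: m=40, d=87, a=1
  k=4: m=47, d=1, a=94
d=1 and a=2a₀=94 at k=4, so the next step gives (m, d) = (47, 87) again — its k=1 value — and the period has length 4.

[47; 1, 10, 1, 94]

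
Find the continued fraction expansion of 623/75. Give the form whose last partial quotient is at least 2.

[8; 3, 3, 1, 5]

623 = 8*75 + 23
75 = 3*23 + 6
23 = 3*6 + 5
6 = 1*5 + 1
5 = 5*1 + 0  (stop)
So 623/75 = [8; 3, 3, 1, 5].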